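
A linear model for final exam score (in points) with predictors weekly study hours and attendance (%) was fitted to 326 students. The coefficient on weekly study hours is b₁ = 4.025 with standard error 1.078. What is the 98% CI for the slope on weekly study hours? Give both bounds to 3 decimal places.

(1.505, 6.545)

df = n − k − 1 = 326 − 2 − 1 = 323.
t* = t_{0.01, 323} = 2.337948.
Margin = t* × SE = 2.337948 × 1.078 = 2.52031.
CI: 4.025 ± 2.52031 → (1.505, 6.545).
With 98% confidence, each one-unit increase in weekly study hours is associated with a change of between 1.505 and 6.545 points in final exam score, holding the other predictors fixed.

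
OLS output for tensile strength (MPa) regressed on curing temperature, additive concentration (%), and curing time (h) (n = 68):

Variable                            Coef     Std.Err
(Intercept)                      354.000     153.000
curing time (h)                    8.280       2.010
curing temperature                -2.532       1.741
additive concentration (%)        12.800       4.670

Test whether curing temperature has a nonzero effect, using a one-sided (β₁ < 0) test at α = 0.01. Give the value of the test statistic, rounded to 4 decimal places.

Read off: b = -2.532, SE = 1.741 for curing temperature.
H₀: β₁ = 0 vs H₁: β₁ < 0.
t = -2.532 / 1.741 = -1.4543.
df = n − k − 1 = 68 − 3 − 1 = 64.
One-sided p ≈ 0.0754, which is ≥ 0.01, so fail to reject H₀.
The data do not give significant evidence that the true slope on curing temperature is negative, holding the other predictors fixed.

t = -1.4543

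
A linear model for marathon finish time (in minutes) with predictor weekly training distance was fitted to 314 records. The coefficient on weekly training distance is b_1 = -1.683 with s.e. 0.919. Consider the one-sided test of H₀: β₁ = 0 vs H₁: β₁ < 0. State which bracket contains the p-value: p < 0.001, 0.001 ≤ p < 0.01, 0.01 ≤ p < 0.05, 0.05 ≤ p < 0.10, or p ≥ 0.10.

t = -1.683 / 0.919 = -1.831.
df = n − 2 = 314 − 2 = 312.
One-sided p = P(T_{312} < t) ≈ 0.0340.
So 0.01 ≤ p < 0.05.

0.01 ≤ p < 0.05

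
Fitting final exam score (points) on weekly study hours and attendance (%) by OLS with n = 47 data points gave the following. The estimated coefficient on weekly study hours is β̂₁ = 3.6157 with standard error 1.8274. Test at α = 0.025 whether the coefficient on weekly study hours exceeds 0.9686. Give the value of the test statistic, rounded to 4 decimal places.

t = 1.4486

H₀: β₁ = 0.9686 vs H₁: β₁ > 0.9686.
t = (β̂₁ − β₁⁰)/SE = (3.6157 − 0.9686) / 1.8274 = 1.4486.
df = n − k − 1 = 47 − 2 − 1 = 44.
One-sided p ≈ 0.0773, which is ≥ 0.025, so fail to reject H₀.
The data do not give significant evidence that the true slope on weekly study hours exceeds 0.9686 points per unit, holding the other predictors fixed.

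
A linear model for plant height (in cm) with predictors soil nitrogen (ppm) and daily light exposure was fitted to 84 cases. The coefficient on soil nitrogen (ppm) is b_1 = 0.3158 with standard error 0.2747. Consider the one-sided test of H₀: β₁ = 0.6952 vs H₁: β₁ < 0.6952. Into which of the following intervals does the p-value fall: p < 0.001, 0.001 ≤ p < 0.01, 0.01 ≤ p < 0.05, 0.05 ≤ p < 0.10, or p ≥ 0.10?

0.05 ≤ p < 0.10

t = (0.3158 − 0.6952) / 0.2747 = -1.381.
df = n − k − 1 = 84 − 2 − 1 = 81.
One-sided p = P(T_{81} < t) ≈ 0.0855.
So 0.05 ≤ p < 0.10.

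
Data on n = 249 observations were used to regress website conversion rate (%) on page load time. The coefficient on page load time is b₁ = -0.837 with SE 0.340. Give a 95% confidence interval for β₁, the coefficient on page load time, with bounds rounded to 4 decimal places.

df = n − 2 = 249 − 2 = 247.
t* = t_{0.025, 247} = 1.969615.
Margin = t* × SE = 1.969615 × 0.340 = 0.669669.
CI: -0.837 ± 0.669669 → (-1.5067, -0.1673).
With 95% confidence, each one-unit increase in page load time is associated with a change of between -1.5067 and -0.1673 % in website conversion rate.

(-1.5067, -0.1673)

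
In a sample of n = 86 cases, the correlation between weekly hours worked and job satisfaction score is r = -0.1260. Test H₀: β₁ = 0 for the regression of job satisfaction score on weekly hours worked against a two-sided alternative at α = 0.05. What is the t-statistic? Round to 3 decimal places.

t = r·√(n − 2)/√(1 − r²) = -0.1260·√84/√0.984124 = -1.164.
df = n − 2 = 84.
Two-sided p ≈ 0.2477, which is ≥ 0.05, so fail to reject H₀.
The data do not give significant evidence of a linear association between weekly hours worked and job satisfaction score.

t = -1.164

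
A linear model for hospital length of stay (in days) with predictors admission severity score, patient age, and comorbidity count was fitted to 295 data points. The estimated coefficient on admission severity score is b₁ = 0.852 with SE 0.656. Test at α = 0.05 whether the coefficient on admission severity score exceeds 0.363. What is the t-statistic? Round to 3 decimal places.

t = 0.745

H₀: β₁ = 0.363 vs H₁: β₁ > 0.363.
t = (b₁ − β₁⁰)/SE = (0.852 − 0.363) / 0.656 = 0.745.
df = n − k − 1 = 295 − 3 − 1 = 291.
One-sided p ≈ 0.2283, which is ≥ 0.05, so fail to reject H₀.
The data do not give significant evidence that the true slope on admission severity score exceeds 0.363 days per unit, holding the other predictors fixed.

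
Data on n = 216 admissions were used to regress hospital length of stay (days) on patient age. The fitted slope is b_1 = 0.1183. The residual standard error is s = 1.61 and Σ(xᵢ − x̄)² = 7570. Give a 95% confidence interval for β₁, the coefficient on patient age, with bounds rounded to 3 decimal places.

(0.082, 0.155)

SE(b_1) = s/√Sₓₓ = 1.61/√7570 = 0.0185045.
df = n − 2 = 214.
t* = t_{0.025, 214} = 1.971111.
Margin = t* × SE = 1.971111 × 0.0185045 = 0.03647.
CI: 0.1183 ± 0.03647 → (0.082, 0.155).
With 95% confidence, each one-unit increase in patient age is associated with a change of between 0.082 and 0.155 days in hospital length of stay.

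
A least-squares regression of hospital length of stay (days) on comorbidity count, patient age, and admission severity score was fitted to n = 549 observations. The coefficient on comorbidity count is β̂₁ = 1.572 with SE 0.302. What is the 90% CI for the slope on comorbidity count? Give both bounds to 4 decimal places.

(1.0744, 2.0696)

df = n − k − 1 = 549 − 3 − 1 = 545.
t* = t_{0.05, 545} = 1.647654.
Margin = t* × SE = 1.647654 × 0.302 = 0.497592.
CI: 1.572 ± 0.497592 → (1.0744, 2.0696).
With 90% confidence, each one-unit increase in comorbidity count is associated with a change of between 1.0744 and 2.0696 days in hospital length of stay, holding the other predictors fixed.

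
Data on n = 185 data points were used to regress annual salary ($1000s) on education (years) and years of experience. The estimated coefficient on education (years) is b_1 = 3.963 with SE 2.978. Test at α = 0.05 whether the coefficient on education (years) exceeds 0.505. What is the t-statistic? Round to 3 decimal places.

t = 1.161

H₀: β₁ = 0.505 vs H₁: β₁ > 0.505.
t = (b_1 − β₁⁰)/SE = (3.963 − 0.505) / 2.978 = 1.161.
df = n − k − 1 = 185 − 2 − 1 = 182.
One-sided p ≈ 0.1235, which is ≥ 0.05, so fail to reject H₀.
The data do not give significant evidence that the true slope on education (years) exceeds 0.505 $1000s per unit, holding the other predictors fixed.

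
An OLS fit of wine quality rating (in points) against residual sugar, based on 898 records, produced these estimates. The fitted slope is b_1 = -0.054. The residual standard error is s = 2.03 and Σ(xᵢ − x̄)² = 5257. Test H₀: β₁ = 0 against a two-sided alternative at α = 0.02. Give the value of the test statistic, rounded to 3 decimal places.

t = -1.929

SE(b_1) = s/√Sₓₓ = 2.03/√5257 = 0.027998.
t = -0.054 / 0.027998 = -1.929.
df = n − 2 = 896.
Two-sided p ≈ 0.0541, which is ≥ 0.02, so fail to reject H₀.
The data do not give significant evidence of an association between residual sugar and wine quality rating.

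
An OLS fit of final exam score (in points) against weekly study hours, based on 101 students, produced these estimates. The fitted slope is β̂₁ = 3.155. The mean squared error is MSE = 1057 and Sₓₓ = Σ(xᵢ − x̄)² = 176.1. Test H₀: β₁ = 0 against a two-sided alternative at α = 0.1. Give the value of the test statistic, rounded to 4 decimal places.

t = 1.2878

SE(β̂₁) = √(MSE/Sₓₓ) = √(1057/176.1) = 2.44995.
t = 3.155 / 2.44995 = 1.2878.
df = n − 2 = 99.
Two-sided p ≈ 0.2008, which is ≥ 0.1, so fail to reject H₀.
The data do not give significant evidence of an association between weekly study hours and final exam score.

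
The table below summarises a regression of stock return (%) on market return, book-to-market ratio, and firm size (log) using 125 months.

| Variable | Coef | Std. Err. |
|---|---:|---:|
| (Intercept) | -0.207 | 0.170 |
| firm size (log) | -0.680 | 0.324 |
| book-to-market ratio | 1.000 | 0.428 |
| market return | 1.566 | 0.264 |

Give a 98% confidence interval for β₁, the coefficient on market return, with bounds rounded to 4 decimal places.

(0.9436, 2.1884)

Read off: b = 1.566, SE = 0.264 for market return.
df = n − k − 1 = 125 − 3 − 1 = 121.
t* = t_{0.01, 121} = 2.357561.
Margin = t* × SE = 2.357561 × 0.264 = 0.622396.
CI: 1.566 ± 0.622396 → (0.9436, 2.1884).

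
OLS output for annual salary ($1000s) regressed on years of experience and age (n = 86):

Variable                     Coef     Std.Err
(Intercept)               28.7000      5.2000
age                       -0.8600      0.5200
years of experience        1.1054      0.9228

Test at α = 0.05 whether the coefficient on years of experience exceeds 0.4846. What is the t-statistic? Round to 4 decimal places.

t = 0.6727

Read off: b = 1.1054, SE = 0.9228 for years of experience.
H₀: β₁ = 0.4846 vs H₁: β₁ > 0.4846.
t = (1.1054 − 0.4846) / 0.9228 = 0.6727.
df = n − k − 1 = 86 − 2 − 1 = 83.
One-sided p ≈ 0.2515, which is ≥ 0.05, so fail to reject H₀.
The data do not give significant evidence that the true slope on years of experience exceeds 0.4846 $1000s per unit, holding the other predictors fixed.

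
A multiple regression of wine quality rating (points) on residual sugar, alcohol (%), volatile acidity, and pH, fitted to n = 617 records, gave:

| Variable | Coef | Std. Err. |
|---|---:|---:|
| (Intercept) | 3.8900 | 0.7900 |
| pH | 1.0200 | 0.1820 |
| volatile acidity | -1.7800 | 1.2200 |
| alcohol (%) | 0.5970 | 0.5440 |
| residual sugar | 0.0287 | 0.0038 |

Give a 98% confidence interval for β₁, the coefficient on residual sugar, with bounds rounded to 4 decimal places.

Read off: b = 0.0287, SE = 0.0038 for residual sugar.
df = n − k − 1 = 617 − 4 − 1 = 612.
t* = t_{0.01, 612} = 2.332456.
Margin = t* × SE = 2.332456 × 0.0038 = 0.008863.
CI: 0.0287 ± 0.008863 → (0.0198, 0.0376).

(0.0198, 0.0376)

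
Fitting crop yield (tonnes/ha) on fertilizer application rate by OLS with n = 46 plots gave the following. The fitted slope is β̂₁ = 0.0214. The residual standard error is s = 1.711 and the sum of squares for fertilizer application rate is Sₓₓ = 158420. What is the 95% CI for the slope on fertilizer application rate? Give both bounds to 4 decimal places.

(0.0127, 0.0301)

SE(β̂₁) = s/√Sₓₓ = 1.711/√158420 = 0.00429878.
df = n − 2 = 44.
t* = t_{0.025, 44} = 2.015368.
Margin = t* × SE = 2.015368 × 0.00429878 = 0.008664.
CI: 0.0214 ± 0.008664 → (0.0127, 0.0301).
With 95% confidence, each one-unit increase in fertilizer application rate is associated with a change of between 0.0127 and 0.0301 tonnes/ha in crop yield.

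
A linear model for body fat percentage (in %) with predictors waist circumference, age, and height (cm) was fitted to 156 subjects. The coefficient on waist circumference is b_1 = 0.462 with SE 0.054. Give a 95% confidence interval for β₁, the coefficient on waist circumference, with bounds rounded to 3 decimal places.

df = n − k − 1 = 156 − 3 − 1 = 152.
t* = t_{0.025, 152} = 1.975694.
Margin = t* × SE = 1.975694 × 0.054 = 0.10669.
CI: 0.462 ± 0.10669 → (0.355, 0.569).
With 95% confidence, each one-unit increase in waist circumference is associated with a change of between 0.355 and 0.569 % in body fat percentage, holding the other predictors fixed.

(0.355, 0.569)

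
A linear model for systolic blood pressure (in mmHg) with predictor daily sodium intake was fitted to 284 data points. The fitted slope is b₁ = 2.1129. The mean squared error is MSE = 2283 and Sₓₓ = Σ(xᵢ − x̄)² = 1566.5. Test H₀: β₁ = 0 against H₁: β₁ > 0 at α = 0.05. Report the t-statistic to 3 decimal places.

t = 1.750

SE(b₁) = √(MSE/Sₓₓ) = √(2283/1566.5) = 1.20722.
t = 2.1129 / 1.20722 = 1.750.
df = n − 2 = 282.
One-sided p ≈ 0.0406, which is < 0.05, so reject H₀.
There is evidence that the true slope on daily sodium intake is positive.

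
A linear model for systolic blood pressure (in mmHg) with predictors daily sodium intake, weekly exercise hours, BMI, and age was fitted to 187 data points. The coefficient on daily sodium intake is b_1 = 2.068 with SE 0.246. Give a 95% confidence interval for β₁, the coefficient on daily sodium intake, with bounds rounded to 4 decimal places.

df = n − k − 1 = 187 − 4 − 1 = 182.
t* = t_{0.025, 182} = 1.973084.
Margin = t* × SE = 1.973084 × 0.246 = 0.485379.
CI: 2.068 ± 0.485379 → (1.5826, 2.5534).
With 95% confidence, each one-unit increase in daily sodium intake is associated with a change of between 1.5826 and 2.5534 mmHg in systolic blood pressure, holding the other predictors fixed.

(1.5826, 2.5534)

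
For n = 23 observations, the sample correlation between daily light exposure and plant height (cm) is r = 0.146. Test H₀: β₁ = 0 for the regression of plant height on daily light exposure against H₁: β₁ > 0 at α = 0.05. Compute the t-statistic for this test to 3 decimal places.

t = r·√(n − 2)/√(1 − r²) = 0.146·√21/√0.978684 = 0.676.
df = n − 2 = 21.
One-sided p ≈ 0.2531, which is ≥ 0.05, so fail to reject H₀.
The data do not give significant evidence of a linear association between daily light exposure and plant height.

t = 0.676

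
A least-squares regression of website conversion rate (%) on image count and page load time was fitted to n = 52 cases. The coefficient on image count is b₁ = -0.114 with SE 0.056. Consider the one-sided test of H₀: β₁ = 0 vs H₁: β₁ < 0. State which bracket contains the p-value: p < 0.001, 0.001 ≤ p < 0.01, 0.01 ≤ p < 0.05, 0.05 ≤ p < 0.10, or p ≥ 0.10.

0.01 ≤ p < 0.05

t = -0.114 / 0.056 = -2.036.
df = n − k − 1 = 52 − 2 − 1 = 49.
One-sided p = P(T_{49} < t) ≈ 0.0236.
So 0.01 ≤ p < 0.05.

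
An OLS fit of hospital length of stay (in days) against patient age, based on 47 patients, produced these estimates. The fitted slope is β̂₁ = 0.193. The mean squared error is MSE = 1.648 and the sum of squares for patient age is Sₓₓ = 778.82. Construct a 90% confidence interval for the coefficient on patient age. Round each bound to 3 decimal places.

(0.116, 0.270)

SE(β̂₁) = √(MSE/Sₓₓ) = √(1.648/778.82) = 0.0460002.
df = n − 2 = 45.
t* = t_{0.05, 45} = 1.679427.
Margin = t* × SE = 1.679427 × 0.0460002 = 0.07725.
CI: 0.193 ± 0.07725 → (0.116, 0.270).
With 90% confidence, each one-unit increase in patient age is associated with a change of between 0.116 and 0.270 days in hospital length of stay.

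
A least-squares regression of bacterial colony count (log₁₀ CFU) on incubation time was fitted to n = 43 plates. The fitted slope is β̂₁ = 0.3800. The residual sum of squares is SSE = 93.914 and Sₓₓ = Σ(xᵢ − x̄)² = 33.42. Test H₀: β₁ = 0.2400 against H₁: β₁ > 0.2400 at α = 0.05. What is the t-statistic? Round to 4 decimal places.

MSE = SSE/(n − 2) = 93.914/41 = 2.29059.
SE(β̂₁) = √(MSE/Sₓₓ) = √(2.29059/33.42) = 0.2618.
t = (0.3800 − 0.2400) / 0.2618 = 0.5348.
df = n − 2 = 41.
One-sided p ≈ 0.2979, which is ≥ 0.05, so fail to reject H₀.
The data do not give significant evidence that the true slope on incubation time exceeds 0.2400 log₁₀ CFU per unit.

t = 0.5348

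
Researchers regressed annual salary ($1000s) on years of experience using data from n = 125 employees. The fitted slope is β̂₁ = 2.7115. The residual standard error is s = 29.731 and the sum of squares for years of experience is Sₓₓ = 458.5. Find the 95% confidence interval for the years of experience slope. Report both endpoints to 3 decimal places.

(-0.037, 5.460)

SE(β̂₁) = s/√Sₓₓ = 29.731/√458.5 = 1.38848.
df = n − 2 = 123.
t* = t_{0.025, 123} = 1.979439.
Margin = t* × SE = 1.979439 × 1.38848 = 2.74841.
CI: 2.7115 ± 2.74841 → (-0.037, 5.460).
With 95% confidence, each one-unit increase in years of experience is associated with a change of between -0.037 and 5.460 $1000s in annual salary.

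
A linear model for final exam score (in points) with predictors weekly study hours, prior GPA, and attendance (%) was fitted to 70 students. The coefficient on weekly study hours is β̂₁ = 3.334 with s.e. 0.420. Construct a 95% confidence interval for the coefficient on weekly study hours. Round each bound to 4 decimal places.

df = n − k − 1 = 70 − 3 − 1 = 66.
t* = t_{0.025, 66} = 1.996564.
Margin = t* × SE = 1.996564 × 0.420 = 0.838557.
CI: 3.334 ± 0.838557 → (2.4954, 4.1726).
With 95% confidence, each one-unit increase in weekly study hours is associated with a change of between 2.4954 and 4.1726 points in final exam score, holding the other predictors fixed.

(2.4954, 4.1726)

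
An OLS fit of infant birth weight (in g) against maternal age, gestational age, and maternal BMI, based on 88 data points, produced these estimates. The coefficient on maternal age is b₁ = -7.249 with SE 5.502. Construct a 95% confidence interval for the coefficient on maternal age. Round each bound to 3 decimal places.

(-18.190, 3.692)

df = n − k − 1 = 88 − 3 − 1 = 84.
t* = t_{0.025, 84} = 1.98861.
Margin = t* × SE = 1.98861 × 5.502 = 10.94133.
CI: -7.249 ± 10.94133 → (-18.190, 3.692).
With 95% confidence, each one-unit increase in maternal age is associated with a change of between -18.190 and 3.692 g in infant birth weight, holding the other predictors fixed.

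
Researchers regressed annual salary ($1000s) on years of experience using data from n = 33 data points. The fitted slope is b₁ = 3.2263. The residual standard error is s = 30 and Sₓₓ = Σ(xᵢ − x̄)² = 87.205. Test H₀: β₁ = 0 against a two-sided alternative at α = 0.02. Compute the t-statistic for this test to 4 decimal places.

SE(b₁) = s/√Sₓₓ = 30/√87.205 = 3.21255.
t = 3.2263 / 3.21255 = 1.0043.
df = n − 2 = 31.
Two-sided p ≈ 0.3230, which is ≥ 0.02, so fail to reject H₀.
The data do not give significant evidence of an association between years of experience and annual salary.

t = 1.0043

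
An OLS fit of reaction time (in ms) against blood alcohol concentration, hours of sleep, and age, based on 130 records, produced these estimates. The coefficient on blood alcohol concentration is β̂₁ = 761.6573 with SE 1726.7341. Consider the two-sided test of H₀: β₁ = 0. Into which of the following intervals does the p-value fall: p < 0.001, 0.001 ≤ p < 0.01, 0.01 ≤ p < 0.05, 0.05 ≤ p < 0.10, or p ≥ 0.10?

t = 761.6573 / 1726.7341 = 0.441.
df = n − k − 1 = 130 − 3 − 1 = 126.
Two-sided p = 2·P(T_{126} > |t|) ≈ 0.6599.
So p ≥ 0.10.

p ≥ 0.10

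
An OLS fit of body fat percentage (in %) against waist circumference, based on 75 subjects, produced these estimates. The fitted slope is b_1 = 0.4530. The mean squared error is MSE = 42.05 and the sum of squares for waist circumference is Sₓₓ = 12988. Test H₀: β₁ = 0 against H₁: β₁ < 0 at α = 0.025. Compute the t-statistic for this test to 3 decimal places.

t = 7.961

SE(b_1) = √(MSE/Sₓₓ) = √(42.05/12988) = 0.0568999.
t = 0.4530 / 0.0568999 = 7.961.
df = n − 2 = 73.
One-sided p ≈ 1.0000, which is ≥ 0.025, so fail to reject H₀.
The data do not give significant evidence that the true slope on waist circumference is negative.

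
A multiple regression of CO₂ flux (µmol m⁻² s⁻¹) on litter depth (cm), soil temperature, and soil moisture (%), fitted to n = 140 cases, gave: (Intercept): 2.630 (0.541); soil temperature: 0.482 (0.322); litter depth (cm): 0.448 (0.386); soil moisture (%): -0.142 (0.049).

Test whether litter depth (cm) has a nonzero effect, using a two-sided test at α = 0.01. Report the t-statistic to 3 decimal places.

t = 1.161

Read off: b = 0.448, SE = 0.386 for litter depth (cm).
H₀: β₁ = 0 vs H₁: β₁ ≠ 0.
t = 0.448 / 0.386 = 1.161.
df = n − k − 1 = 140 − 3 − 1 = 136.
Two-sided p ≈ 0.2478, which is ≥ 0.01, so fail to reject H₀.
The data do not give significant evidence of an association between litter depth (cm) and CO₂ flux, after adjusting for the other predictors.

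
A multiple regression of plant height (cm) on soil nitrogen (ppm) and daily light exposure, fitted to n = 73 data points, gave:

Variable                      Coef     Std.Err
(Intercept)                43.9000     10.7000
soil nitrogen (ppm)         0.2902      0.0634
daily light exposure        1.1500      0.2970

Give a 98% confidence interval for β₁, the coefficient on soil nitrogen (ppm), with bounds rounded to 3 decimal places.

Read off: b = 0.2902, SE = 0.0634 for soil nitrogen (ppm).
df = n − k − 1 = 73 − 2 − 1 = 70.
t* = t_{0.01, 70} = 2.380807.
Margin = t* × SE = 2.380807 × 0.0634 = 0.15094.
CI: 0.2902 ± 0.15094 → (0.139, 0.441).

(0.139, 0.441)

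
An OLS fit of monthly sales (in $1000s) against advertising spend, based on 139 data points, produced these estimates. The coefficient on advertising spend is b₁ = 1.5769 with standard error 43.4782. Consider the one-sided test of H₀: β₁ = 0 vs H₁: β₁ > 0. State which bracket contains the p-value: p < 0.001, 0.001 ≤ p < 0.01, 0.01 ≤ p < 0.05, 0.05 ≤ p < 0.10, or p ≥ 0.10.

t = 1.5769 / 43.4782 = 0.036.
df = n − 2 = 139 − 2 = 137.
One-sided p = P(T_{137} > t) ≈ 0.4856.
So p ≥ 0.10.

p ≥ 0.10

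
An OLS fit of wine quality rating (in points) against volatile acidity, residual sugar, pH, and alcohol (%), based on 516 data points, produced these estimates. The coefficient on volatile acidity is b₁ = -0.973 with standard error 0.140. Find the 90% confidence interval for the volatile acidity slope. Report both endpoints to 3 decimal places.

df = n − k − 1 = 516 − 4 − 1 = 511.
t* = t_{0.05, 511} = 1.647841.
Margin = t* × SE = 1.647841 × 0.140 = 0.23070.
CI: -0.973 ± 0.23070 → (-1.204, -0.742).
With 90% confidence, each one-unit increase in volatile acidity is associated with a change of between -1.204 and -0.742 points in wine quality rating, holding the other predictors fixed.

(-1.204, -0.742)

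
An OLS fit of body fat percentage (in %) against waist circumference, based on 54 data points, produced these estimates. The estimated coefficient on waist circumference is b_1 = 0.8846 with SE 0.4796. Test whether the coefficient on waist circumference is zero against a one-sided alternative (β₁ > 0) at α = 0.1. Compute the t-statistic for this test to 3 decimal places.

t = 1.844

H₀: β₁ = 0 vs H₁: β₁ > 0.
t = (b_1 − β₁⁰)/SE = 0.8846 / 0.4796 = 1.844.
df = n − 2 = 54 − 2 = 52.
One-sided p ≈ 0.0354, which is < 0.1, so reject H₀.
There is evidence that the true slope on waist circumference is positive.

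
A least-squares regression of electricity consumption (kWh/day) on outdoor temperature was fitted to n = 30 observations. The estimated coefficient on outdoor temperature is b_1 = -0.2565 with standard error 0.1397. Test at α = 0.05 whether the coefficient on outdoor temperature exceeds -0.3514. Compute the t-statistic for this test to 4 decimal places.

H₀: β₁ = -0.3514 vs H₁: β₁ > -0.3514.
t = (b_1 − β₁⁰)/SE = (-0.2565 − (-0.3514)) / 0.1397 = 0.6793.
df = n − 2 = 30 − 2 = 28.
One-sided p ≈ 0.2513, which is ≥ 0.05, so fail to reject H₀.
The data do not give significant evidence that the true slope on outdoor temperature exceeds -0.3514 kWh/day per unit.

t = 0.6793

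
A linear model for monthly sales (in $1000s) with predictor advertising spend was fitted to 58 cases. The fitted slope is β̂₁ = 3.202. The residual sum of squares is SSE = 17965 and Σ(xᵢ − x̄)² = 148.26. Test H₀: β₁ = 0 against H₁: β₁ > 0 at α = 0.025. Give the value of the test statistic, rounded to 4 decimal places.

MSE = SSE/(n − 2) = 17965/56 = 320.804.
SE(β̂₁) = √(MSE/Sₓₓ) = √(320.804/148.26) = 1.47098.
t = 3.202 / 1.47098 = 2.1768.
df = n − 2 = 56.
One-sided p ≈ 0.0169, which is < 0.025, so reject H₀.
There is evidence that the true slope on advertising spend is positive.

t = 2.1768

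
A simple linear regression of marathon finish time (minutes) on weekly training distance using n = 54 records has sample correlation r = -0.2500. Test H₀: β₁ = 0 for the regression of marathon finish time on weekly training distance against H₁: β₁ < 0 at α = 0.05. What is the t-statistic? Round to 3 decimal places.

t = -1.862

t = r·√(n − 2)/√(1 − r²) = -0.2500·√52/√0.9375 = -1.862.
df = n − 2 = 52.
One-sided p ≈ 0.0341, which is < 0.05, so reject H₀.
There is evidence of a linear association between weekly training distance and marathon finish time.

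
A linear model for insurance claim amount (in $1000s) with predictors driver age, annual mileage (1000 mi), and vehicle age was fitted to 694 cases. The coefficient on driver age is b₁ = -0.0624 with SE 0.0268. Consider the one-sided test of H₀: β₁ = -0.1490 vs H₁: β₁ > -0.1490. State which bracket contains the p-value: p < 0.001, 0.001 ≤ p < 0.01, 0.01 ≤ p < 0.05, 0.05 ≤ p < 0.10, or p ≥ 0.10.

p < 0.001

t = (-0.0624 − (-0.1490)) / 0.0268 = 3.231.
df = n − k − 1 = 694 − 3 − 1 = 690.
One-sided p = P(T_{690} > t) ≈ 0.0006.
So p < 0.001.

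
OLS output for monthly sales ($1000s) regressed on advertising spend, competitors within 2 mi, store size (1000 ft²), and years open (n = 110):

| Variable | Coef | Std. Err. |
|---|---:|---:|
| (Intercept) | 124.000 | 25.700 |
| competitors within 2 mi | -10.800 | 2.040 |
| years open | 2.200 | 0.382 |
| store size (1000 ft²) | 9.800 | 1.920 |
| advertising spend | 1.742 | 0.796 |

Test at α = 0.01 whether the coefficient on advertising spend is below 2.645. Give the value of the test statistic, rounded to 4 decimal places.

t = -1.1344

Read off: b = 1.742, SE = 0.796 for advertising spend.
H₀: β₁ = 2.645 vs H₁: β₁ < 2.645.
t = (1.742 − 2.645) / 0.796 = -1.1344.
df = n − k − 1 = 110 − 4 − 1 = 105.
One-sided p ≈ 0.1296, which is ≥ 0.01, so fail to reject H₀.
The data do not give significant evidence that the true slope on advertising spend is below 2.645 $1000s per unit, holding the other predictors fixed.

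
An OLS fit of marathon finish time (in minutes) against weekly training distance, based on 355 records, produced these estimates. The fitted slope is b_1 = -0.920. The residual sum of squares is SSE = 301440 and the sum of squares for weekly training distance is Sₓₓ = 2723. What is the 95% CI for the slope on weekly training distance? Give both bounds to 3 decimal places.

(-2.021, 0.181)

MSE = SSE/(n − 2) = 301440/353 = 853.938.
SE(b_1) = √(MSE/Sₓₓ) = √(853.938/2723) = 0.560002.
df = n − 2 = 353.
t* = t_{0.025, 353} = 1.966707.
Margin = t* × SE = 1.966707 × 0.560002 = 1.10136.
CI: -0.920 ± 1.10136 → (-2.021, 0.181).
With 95% confidence, each one-unit increase in weekly training distance is associated with a change of between -2.021 and 0.181 minutes in marathon finish time.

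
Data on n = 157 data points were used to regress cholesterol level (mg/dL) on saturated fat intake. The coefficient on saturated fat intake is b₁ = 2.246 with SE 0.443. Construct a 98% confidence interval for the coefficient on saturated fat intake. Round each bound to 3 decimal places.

df = n − 2 = 157 − 2 = 155.
t* = t_{0.01, 155} = 2.350646.
Margin = t* × SE = 2.350646 × 0.443 = 1.04134.
CI: 2.246 ± 1.04134 → (1.205, 3.287).
With 98% confidence, each one-unit increase in saturated fat intake is associated with a change of between 1.205 and 3.287 mg/dL in cholesterol level.

(1.205, 3.287)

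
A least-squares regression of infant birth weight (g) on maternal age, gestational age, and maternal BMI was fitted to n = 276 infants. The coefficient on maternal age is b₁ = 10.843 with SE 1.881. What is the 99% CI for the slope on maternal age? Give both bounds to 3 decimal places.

(5.964, 15.722)

df = n − k − 1 = 276 − 3 − 1 = 272.
t* = t_{0.005, 272} = 2.594025.
Margin = t* × SE = 2.594025 × 1.881 = 4.87936.
CI: 10.843 ± 4.87936 → (5.964, 15.722).
With 99% confidence, each one-unit increase in maternal age is associated with a change of between 5.964 and 15.722 g in infant birth weight, holding the other predictors fixed.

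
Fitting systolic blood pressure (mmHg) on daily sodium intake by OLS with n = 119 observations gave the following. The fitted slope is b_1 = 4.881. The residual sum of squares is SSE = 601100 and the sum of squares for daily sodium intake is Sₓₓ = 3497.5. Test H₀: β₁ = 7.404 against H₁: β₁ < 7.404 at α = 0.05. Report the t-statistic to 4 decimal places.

t = -2.0817

MSE = SSE/(n − 2) = 601100/117 = 5137.61.
SE(b_1) = √(MSE/Sₓₓ) = √(5137.61/3497.5) = 1.212.
t = (4.881 − 7.404) / 1.212 = -2.0817.
df = n − 2 = 117.
One-sided p ≈ 0.0198, which is < 0.05, so reject H₀.
There is evidence that the true slope on daily sodium intake is below 7.404 mmHg per unit.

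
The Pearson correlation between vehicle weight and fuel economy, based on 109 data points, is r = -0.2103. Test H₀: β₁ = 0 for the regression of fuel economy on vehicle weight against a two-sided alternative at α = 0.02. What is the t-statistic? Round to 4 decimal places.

t = -2.2251

t = r·√(n − 2)/√(1 − r²) = -0.2103·√107/√0.955774 = -2.2251.
df = n − 2 = 107.
Two-sided p ≈ 0.0282, which is ≥ 0.02, so fail to reject H₀.
The data do not give significant evidence of a linear association between vehicle weight and fuel economy.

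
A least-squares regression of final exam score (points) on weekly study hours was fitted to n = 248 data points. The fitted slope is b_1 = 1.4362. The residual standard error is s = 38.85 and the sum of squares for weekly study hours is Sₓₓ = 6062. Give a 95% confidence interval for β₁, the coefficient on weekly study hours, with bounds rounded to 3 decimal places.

(0.453, 2.419)

SE(b_1) = s/√Sₓₓ = 38.85/√6062 = 0.49898.
df = n − 2 = 246.
t* = t_{0.025, 246} = 1.969654.
Margin = t* × SE = 1.969654 × 0.49898 = 0.98282.
CI: 1.4362 ± 0.98282 → (0.453, 2.419).
With 95% confidence, each one-unit increase in weekly study hours is associated with a change of between 0.453 and 2.419 points in final exam score.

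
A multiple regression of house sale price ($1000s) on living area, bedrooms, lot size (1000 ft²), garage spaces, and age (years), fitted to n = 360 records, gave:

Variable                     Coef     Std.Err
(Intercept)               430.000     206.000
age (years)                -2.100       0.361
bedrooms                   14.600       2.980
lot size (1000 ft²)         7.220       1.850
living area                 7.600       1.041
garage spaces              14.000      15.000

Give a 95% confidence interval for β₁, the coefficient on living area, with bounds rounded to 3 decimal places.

(5.553, 9.647)

Read off: b = 7.600, SE = 1.041 for living area.
df = n − k − 1 = 360 − 5 − 1 = 354.
t* = t_{0.025, 354} = 1.966688.
Margin = t* × SE = 1.966688 × 1.041 = 2.04732.
CI: 7.600 ± 2.04732 → (5.553, 9.647).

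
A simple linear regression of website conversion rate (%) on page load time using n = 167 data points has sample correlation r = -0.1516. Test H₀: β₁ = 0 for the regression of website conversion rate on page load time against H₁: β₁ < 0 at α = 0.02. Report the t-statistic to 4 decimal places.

t = -1.9701

t = r·√(n − 2)/√(1 − r²) = -0.1516·√165/√0.977017 = -1.9701.
df = n − 2 = 165.
One-sided p ≈ 0.0252, which is ≥ 0.02, so fail to reject H₀.
The data do not give significant evidence of a linear association between page load time and website conversion rate.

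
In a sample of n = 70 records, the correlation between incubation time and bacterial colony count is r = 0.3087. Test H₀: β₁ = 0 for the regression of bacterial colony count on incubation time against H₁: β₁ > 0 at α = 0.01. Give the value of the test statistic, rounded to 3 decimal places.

t = 2.676

t = r·√(n − 2)/√(1 − r²) = 0.3087·√68/√0.904704 = 2.676.
df = n − 2 = 68.
One-sided p ≈ 0.0047, which is < 0.01, so reject H₀.
There is evidence of a linear association between incubation time and bacterial colony count.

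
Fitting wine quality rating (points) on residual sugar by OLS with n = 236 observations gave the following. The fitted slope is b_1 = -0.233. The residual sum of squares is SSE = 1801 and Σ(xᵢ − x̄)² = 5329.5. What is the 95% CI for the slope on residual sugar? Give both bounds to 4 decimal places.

MSE = SSE/(n − 2) = 1801/234 = 7.69658.
SE(b_1) = √(MSE/Sₓₓ) = √(7.69658/5329.5) = 0.0380019.
df = n − 2 = 234.
t* = t_{0.025, 234} = 1.970154.
Margin = t* × SE = 1.970154 × 0.0380019 = 0.074870.
CI: -0.233 ± 0.074870 → (-0.3079, -0.1581).
With 95% confidence, each one-unit increase in residual sugar is associated with a change of between -0.3079 and -0.1581 points in wine quality rating.

(-0.3079, -0.1581)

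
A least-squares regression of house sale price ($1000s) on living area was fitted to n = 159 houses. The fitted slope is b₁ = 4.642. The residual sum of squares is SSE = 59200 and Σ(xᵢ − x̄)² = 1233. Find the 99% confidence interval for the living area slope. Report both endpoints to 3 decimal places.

(3.200, 6.084)

MSE = SSE/(n − 2) = 59200/157 = 377.07.
SE(b₁) = √(MSE/Sₓₓ) = √(377.07/1233) = 0.553006.
df = n − 2 = 157.
t* = t_{0.005, 157} = 2.607506.
Margin = t* × SE = 2.607506 × 0.553006 = 1.44197.
CI: 4.642 ± 1.44197 → (3.200, 6.084).
With 99% confidence, each one-unit increase in living area is associated with a change of between 3.200 and 6.084 $1000s in house sale price.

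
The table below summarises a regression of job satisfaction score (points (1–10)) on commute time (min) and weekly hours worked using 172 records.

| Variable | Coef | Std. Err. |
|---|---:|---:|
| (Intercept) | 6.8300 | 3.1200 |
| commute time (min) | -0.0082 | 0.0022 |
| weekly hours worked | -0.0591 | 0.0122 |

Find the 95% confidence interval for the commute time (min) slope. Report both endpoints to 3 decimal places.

(-0.013, -0.004)

Read off: b = -0.0082, SE = 0.0022 for commute time (min).
df = n − k − 1 = 172 − 2 − 1 = 169.
t* = t_{0.025, 169} = 1.9741.
Margin = t* × SE = 1.9741 × 0.0022 = 0.00434.
CI: -0.0082 ± 0.00434 → (-0.013, -0.004).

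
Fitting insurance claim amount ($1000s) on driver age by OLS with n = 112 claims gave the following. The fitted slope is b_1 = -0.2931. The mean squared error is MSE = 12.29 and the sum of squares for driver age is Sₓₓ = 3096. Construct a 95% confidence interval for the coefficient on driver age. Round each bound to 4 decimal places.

(-0.4180, -0.1682)

SE(b_1) = √(MSE/Sₓₓ) = √(12.29/3096) = 0.0630051.
df = n − 2 = 110.
t* = t_{0.025, 110} = 1.981765.
Margin = t* × SE = 1.981765 × 0.0630051 = 0.124861.
CI: -0.2931 ± 0.124861 → (-0.4180, -0.1682).
With 95% confidence, each one-unit increase in driver age is associated with a change of between -0.4180 and -0.1682 $1000s in insurance claim amount.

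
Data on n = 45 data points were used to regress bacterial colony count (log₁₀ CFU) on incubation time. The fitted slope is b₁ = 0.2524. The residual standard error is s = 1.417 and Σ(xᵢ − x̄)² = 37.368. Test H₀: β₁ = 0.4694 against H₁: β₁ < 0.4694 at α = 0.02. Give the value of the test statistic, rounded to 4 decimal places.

SE(b₁) = s/√Sₓₓ = 1.417/√37.368 = 0.231803.
t = (0.2524 − 0.4694) / 0.231803 = -0.9361.
df = n − 2 = 43.
One-sided p ≈ 0.1772, which is ≥ 0.02, so fail to reject H₀.
The data do not give significant evidence that the true slope on incubation time is below 0.4694 log₁₀ CFU per unit.

t = -0.9361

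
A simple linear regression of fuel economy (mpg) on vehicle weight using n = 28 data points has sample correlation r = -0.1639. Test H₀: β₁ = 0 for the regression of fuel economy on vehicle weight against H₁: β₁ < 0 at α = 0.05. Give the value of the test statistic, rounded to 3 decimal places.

t = -0.847

t = r·√(n − 2)/√(1 − r²) = -0.1639·√26/√0.973137 = -0.847.
df = n − 2 = 26.
One-sided p ≈ 0.2023, which is ≥ 0.05, so fail to reject H₀.
The data do not give significant evidence of a linear association between vehicle weight and fuel economy.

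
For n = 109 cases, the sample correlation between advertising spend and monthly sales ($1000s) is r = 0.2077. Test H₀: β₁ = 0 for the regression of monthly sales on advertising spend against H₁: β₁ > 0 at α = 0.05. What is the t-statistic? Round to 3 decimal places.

t = r·√(n − 2)/√(1 − r²) = 0.2077·√107/√0.956861 = 2.196.
df = n − 2 = 107.
One-sided p ≈ 0.0151, which is < 0.05, so reject H₀.
There is evidence of a linear association between advertising spend and monthly sales.

t = 2.196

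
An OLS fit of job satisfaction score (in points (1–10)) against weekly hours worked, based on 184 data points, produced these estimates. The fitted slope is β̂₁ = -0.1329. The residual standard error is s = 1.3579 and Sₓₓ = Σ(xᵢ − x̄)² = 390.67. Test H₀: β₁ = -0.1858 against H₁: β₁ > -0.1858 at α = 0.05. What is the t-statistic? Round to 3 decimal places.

SE(β̂₁) = s/√Sₓₓ = 1.3579/√390.67 = 0.068701.
t = (-0.1329 − (-0.1858)) / 0.068701 = 0.770.
df = n − 2 = 182.
One-sided p ≈ 0.2211, which is ≥ 0.05, so fail to reject H₀.
The data do not give significant evidence that the true slope on weekly hours worked exceeds -0.1858 points (1–10) per unit.

t = 0.770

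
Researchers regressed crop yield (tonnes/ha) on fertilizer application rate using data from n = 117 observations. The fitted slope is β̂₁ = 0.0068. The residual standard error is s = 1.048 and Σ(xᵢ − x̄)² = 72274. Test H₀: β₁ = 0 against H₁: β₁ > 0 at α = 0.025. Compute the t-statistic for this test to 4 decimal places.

t = 1.7444

SE(β̂₁) = s/√Sₓₓ = 1.048/√72274 = 0.00389825.
t = 0.0068 / 0.00389825 = 1.7444.
df = n − 2 = 115.
One-sided p ≈ 0.0419, which is ≥ 0.025, so fail to reject H₀.
The data do not give significant evidence that the true slope on fertilizer application rate is positive.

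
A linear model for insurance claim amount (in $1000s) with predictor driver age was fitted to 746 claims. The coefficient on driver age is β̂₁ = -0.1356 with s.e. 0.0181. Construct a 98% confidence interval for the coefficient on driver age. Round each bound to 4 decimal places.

(-0.1778, -0.0934)

df = n − 2 = 746 − 2 = 744.
t* = t_{0.01, 744} = 2.33137.
Margin = t* × SE = 2.33137 × 0.0181 = 0.042198.
CI: -0.1356 ± 0.042198 → (-0.1778, -0.0934).
With 98% confidence, each one-unit increase in driver age is associated with a change of between -0.1778 and -0.0934 $1000s in insurance claim amount.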